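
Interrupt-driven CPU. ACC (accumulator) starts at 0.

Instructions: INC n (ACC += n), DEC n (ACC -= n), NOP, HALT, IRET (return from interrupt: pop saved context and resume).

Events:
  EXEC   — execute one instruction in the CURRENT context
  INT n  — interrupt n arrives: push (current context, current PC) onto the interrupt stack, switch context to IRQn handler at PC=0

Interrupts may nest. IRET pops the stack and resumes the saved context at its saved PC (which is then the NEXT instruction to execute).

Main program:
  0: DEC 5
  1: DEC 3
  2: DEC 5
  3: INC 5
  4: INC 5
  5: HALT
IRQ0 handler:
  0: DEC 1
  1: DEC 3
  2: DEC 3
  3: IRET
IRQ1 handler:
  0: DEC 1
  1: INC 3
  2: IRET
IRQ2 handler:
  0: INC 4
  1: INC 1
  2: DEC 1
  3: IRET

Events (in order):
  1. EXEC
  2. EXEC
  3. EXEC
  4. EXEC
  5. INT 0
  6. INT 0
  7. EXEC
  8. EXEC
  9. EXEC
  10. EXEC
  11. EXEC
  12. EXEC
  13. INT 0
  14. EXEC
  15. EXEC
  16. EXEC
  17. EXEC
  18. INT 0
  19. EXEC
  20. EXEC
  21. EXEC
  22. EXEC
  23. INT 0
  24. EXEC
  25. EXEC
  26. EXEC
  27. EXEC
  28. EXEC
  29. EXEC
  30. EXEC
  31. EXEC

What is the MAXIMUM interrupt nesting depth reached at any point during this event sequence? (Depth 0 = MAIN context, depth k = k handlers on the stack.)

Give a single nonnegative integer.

Event 1 (EXEC): [MAIN] PC=0: DEC 5 -> ACC=-5 [depth=0]
Event 2 (EXEC): [MAIN] PC=1: DEC 3 -> ACC=-8 [depth=0]
Event 3 (EXEC): [MAIN] PC=2: DEC 5 -> ACC=-13 [depth=0]
Event 4 (EXEC): [MAIN] PC=3: INC 5 -> ACC=-8 [depth=0]
Event 5 (INT 0): INT 0 arrives: push (MAIN, PC=4), enter IRQ0 at PC=0 (depth now 1) [depth=1]
Event 6 (INT 0): INT 0 arrives: push (IRQ0, PC=0), enter IRQ0 at PC=0 (depth now 2) [depth=2]
Event 7 (EXEC): [IRQ0] PC=0: DEC 1 -> ACC=-9 [depth=2]
Event 8 (EXEC): [IRQ0] PC=1: DEC 3 -> ACC=-12 [depth=2]
Event 9 (EXEC): [IRQ0] PC=2: DEC 3 -> ACC=-15 [depth=2]
Event 10 (EXEC): [IRQ0] PC=3: IRET -> resume IRQ0 at PC=0 (depth now 1) [depth=1]
Event 11 (EXEC): [IRQ0] PC=0: DEC 1 -> ACC=-16 [depth=1]
Event 12 (EXEC): [IRQ0] PC=1: DEC 3 -> ACC=-19 [depth=1]
Event 13 (INT 0): INT 0 arrives: push (IRQ0, PC=2), enter IRQ0 at PC=0 (depth now 2) [depth=2]
Event 14 (EXEC): [IRQ0] PC=0: DEC 1 -> ACC=-20 [depth=2]
Event 15 (EXEC): [IRQ0] PC=1: DEC 3 -> ACC=-23 [depth=2]
Event 16 (EXEC): [IRQ0] PC=2: DEC 3 -> ACC=-26 [depth=2]
Event 17 (EXEC): [IRQ0] PC=3: IRET -> resume IRQ0 at PC=2 (depth now 1) [depth=1]
Event 18 (INT 0): INT 0 arrives: push (IRQ0, PC=2), enter IRQ0 at PC=0 (depth now 2) [depth=2]
Event 19 (EXEC): [IRQ0] PC=0: DEC 1 -> ACC=-27 [depth=2]
Event 20 (EXEC): [IRQ0] PC=1: DEC 3 -> ACC=-30 [depth=2]
Event 21 (EXEC): [IRQ0] PC=2: DEC 3 -> ACC=-33 [depth=2]
Event 22 (EXEC): [IRQ0] PC=3: IRET -> resume IRQ0 at PC=2 (depth now 1) [depth=1]
Event 23 (INT 0): INT 0 arrives: push (IRQ0, PC=2), enter IRQ0 at PC=0 (depth now 2) [depth=2]
Event 24 (EXEC): [IRQ0] PC=0: DEC 1 -> ACC=-34 [depth=2]
Event 25 (EXEC): [IRQ0] PC=1: DEC 3 -> ACC=-37 [depth=2]
Event 26 (EXEC): [IRQ0] PC=2: DEC 3 -> ACC=-40 [depth=2]
Event 27 (EXEC): [IRQ0] PC=3: IRET -> resume IRQ0 at PC=2 (depth now 1) [depth=1]
Event 28 (EXEC): [IRQ0] PC=2: DEC 3 -> ACC=-43 [depth=1]
Event 29 (EXEC): [IRQ0] PC=3: IRET -> resume MAIN at PC=4 (depth now 0) [depth=0]
Event 30 (EXEC): [MAIN] PC=4: INC 5 -> ACC=-38 [depth=0]
Event 31 (EXEC): [MAIN] PC=5: HALT [depth=0]
Max depth observed: 2

Answer: 2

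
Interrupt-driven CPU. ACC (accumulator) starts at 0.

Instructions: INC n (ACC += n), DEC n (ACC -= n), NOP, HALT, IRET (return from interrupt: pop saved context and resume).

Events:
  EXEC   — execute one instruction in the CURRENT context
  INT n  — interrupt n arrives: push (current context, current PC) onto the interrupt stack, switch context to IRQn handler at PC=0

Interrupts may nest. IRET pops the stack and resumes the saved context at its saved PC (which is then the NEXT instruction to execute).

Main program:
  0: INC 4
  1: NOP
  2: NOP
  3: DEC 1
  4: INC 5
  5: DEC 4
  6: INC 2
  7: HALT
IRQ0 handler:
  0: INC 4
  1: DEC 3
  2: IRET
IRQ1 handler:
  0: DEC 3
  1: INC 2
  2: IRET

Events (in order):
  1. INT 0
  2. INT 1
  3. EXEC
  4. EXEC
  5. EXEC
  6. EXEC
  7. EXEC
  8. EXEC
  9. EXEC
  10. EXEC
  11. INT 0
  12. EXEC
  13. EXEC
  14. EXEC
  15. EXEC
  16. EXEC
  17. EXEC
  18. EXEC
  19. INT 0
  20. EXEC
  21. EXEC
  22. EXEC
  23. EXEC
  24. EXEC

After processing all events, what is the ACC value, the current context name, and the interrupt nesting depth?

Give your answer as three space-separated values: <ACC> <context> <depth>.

Event 1 (INT 0): INT 0 arrives: push (MAIN, PC=0), enter IRQ0 at PC=0 (depth now 1)
Event 2 (INT 1): INT 1 arrives: push (IRQ0, PC=0), enter IRQ1 at PC=0 (depth now 2)
Event 3 (EXEC): [IRQ1] PC=0: DEC 3 -> ACC=-3
Event 4 (EXEC): [IRQ1] PC=1: INC 2 -> ACC=-1
Event 5 (EXEC): [IRQ1] PC=2: IRET -> resume IRQ0 at PC=0 (depth now 1)
Event 6 (EXEC): [IRQ0] PC=0: INC 4 -> ACC=3
Event 7 (EXEC): [IRQ0] PC=1: DEC 3 -> ACC=0
Event 8 (EXEC): [IRQ0] PC=2: IRET -> resume MAIN at PC=0 (depth now 0)
Event 9 (EXEC): [MAIN] PC=0: INC 4 -> ACC=4
Event 10 (EXEC): [MAIN] PC=1: NOP
Event 11 (INT 0): INT 0 arrives: push (MAIN, PC=2), enter IRQ0 at PC=0 (depth now 1)
Event 12 (EXEC): [IRQ0] PC=0: INC 4 -> ACC=8
Event 13 (EXEC): [IRQ0] PC=1: DEC 3 -> ACC=5
Event 14 (EXEC): [IRQ0] PC=2: IRET -> resume MAIN at PC=2 (depth now 0)
Event 15 (EXEC): [MAIN] PC=2: NOP
Event 16 (EXEC): [MAIN] PC=3: DEC 1 -> ACC=4
Event 17 (EXEC): [MAIN] PC=4: INC 5 -> ACC=9
Event 18 (EXEC): [MAIN] PC=5: DEC 4 -> ACC=5
Event 19 (INT 0): INT 0 arrives: push (MAIN, PC=6), enter IRQ0 at PC=0 (depth now 1)
Event 20 (EXEC): [IRQ0] PC=0: INC 4 -> ACC=9
Event 21 (EXEC): [IRQ0] PC=1: DEC 3 -> ACC=6
Event 22 (EXEC): [IRQ0] PC=2: IRET -> resume MAIN at PC=6 (depth now 0)
Event 23 (EXEC): [MAIN] PC=6: INC 2 -> ACC=8
Event 24 (EXEC): [MAIN] PC=7: HALT

Answer: 8 MAIN 0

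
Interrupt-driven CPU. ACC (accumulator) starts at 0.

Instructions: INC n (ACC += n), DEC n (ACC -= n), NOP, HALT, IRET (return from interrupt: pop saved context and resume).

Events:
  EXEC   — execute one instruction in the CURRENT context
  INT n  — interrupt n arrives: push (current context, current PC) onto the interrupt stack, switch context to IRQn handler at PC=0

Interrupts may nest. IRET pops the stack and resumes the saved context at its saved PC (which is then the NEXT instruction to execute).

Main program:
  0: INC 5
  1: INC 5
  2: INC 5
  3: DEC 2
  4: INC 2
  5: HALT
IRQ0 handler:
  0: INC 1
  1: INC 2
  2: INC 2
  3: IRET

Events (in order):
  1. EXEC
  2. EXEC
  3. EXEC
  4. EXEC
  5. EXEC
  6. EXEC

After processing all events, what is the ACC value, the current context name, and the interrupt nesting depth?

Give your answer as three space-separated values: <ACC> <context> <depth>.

Answer: 15 MAIN 0

Derivation:
Event 1 (EXEC): [MAIN] PC=0: INC 5 -> ACC=5
Event 2 (EXEC): [MAIN] PC=1: INC 5 -> ACC=10
Event 3 (EXEC): [MAIN] PC=2: INC 5 -> ACC=15
Event 4 (EXEC): [MAIN] PC=3: DEC 2 -> ACC=13
Event 5 (EXEC): [MAIN] PC=4: INC 2 -> ACC=15
Event 6 (EXEC): [MAIN] PC=5: HALT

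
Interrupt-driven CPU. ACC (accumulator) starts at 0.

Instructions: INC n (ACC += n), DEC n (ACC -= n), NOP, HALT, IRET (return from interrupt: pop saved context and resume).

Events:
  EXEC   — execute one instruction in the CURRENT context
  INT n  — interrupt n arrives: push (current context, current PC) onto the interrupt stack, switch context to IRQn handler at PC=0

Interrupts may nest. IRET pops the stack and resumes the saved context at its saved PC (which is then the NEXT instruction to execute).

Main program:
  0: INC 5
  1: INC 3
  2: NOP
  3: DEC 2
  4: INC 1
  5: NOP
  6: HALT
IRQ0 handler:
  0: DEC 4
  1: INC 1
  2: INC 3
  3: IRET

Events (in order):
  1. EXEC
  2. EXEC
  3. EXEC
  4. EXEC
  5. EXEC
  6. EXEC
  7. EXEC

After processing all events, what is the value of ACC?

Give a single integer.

Event 1 (EXEC): [MAIN] PC=0: INC 5 -> ACC=5
Event 2 (EXEC): [MAIN] PC=1: INC 3 -> ACC=8
Event 3 (EXEC): [MAIN] PC=2: NOP
Event 4 (EXEC): [MAIN] PC=3: DEC 2 -> ACC=6
Event 5 (EXEC): [MAIN] PC=4: INC 1 -> ACC=7
Event 6 (EXEC): [MAIN] PC=5: NOP
Event 7 (EXEC): [MAIN] PC=6: HALT

Answer: 7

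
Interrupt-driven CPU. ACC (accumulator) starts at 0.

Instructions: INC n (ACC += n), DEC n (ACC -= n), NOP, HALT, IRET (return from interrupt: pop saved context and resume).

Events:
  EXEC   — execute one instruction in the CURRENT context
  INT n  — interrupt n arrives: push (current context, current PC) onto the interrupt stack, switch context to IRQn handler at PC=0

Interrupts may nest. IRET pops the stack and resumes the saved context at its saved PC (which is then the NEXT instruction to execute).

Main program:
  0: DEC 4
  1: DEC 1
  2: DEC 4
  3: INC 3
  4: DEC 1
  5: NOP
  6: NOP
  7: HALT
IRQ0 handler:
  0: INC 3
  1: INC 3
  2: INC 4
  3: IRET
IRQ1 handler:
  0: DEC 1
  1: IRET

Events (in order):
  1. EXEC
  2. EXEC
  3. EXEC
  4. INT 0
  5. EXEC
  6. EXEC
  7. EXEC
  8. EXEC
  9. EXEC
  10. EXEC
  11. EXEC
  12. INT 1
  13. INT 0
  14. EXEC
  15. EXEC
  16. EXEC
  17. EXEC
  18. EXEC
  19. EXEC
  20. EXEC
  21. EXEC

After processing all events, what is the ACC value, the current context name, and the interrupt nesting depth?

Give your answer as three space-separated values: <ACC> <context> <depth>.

Answer: 12 MAIN 0

Derivation:
Event 1 (EXEC): [MAIN] PC=0: DEC 4 -> ACC=-4
Event 2 (EXEC): [MAIN] PC=1: DEC 1 -> ACC=-5
Event 3 (EXEC): [MAIN] PC=2: DEC 4 -> ACC=-9
Event 4 (INT 0): INT 0 arrives: push (MAIN, PC=3), enter IRQ0 at PC=0 (depth now 1)
Event 5 (EXEC): [IRQ0] PC=0: INC 3 -> ACC=-6
Event 6 (EXEC): [IRQ0] PC=1: INC 3 -> ACC=-3
Event 7 (EXEC): [IRQ0] PC=2: INC 4 -> ACC=1
Event 8 (EXEC): [IRQ0] PC=3: IRET -> resume MAIN at PC=3 (depth now 0)
Event 9 (EXEC): [MAIN] PC=3: INC 3 -> ACC=4
Event 10 (EXEC): [MAIN] PC=4: DEC 1 -> ACC=3
Event 11 (EXEC): [MAIN] PC=5: NOP
Event 12 (INT 1): INT 1 arrives: push (MAIN, PC=6), enter IRQ1 at PC=0 (depth now 1)
Event 13 (INT 0): INT 0 arrives: push (IRQ1, PC=0), enter IRQ0 at PC=0 (depth now 2)
Event 14 (EXEC): [IRQ0] PC=0: INC 3 -> ACC=6
Event 15 (EXEC): [IRQ0] PC=1: INC 3 -> ACC=9
Event 16 (EXEC): [IRQ0] PC=2: INC 4 -> ACC=13
Event 17 (EXEC): [IRQ0] PC=3: IRET -> resume IRQ1 at PC=0 (depth now 1)
Event 18 (EXEC): [IRQ1] PC=0: DEC 1 -> ACC=12
Event 19 (EXEC): [IRQ1] PC=1: IRET -> resume MAIN at PC=6 (depth now 0)
Event 20 (EXEC): [MAIN] PC=6: NOP
Event 21 (EXEC): [MAIN] PC=7: HALT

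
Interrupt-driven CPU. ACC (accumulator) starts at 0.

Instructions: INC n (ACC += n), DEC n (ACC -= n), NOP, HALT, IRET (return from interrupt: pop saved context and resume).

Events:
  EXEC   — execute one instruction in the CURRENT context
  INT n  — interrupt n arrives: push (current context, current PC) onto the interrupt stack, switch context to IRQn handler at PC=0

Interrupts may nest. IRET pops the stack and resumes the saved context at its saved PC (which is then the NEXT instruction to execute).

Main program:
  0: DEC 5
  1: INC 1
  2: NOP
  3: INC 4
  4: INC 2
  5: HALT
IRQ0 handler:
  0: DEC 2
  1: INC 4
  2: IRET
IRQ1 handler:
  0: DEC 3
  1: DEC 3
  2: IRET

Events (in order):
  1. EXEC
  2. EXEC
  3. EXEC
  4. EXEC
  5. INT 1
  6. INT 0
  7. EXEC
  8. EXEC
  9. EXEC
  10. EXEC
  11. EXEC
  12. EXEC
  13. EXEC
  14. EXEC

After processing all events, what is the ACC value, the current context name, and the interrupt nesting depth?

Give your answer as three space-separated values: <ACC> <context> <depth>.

Event 1 (EXEC): [MAIN] PC=0: DEC 5 -> ACC=-5
Event 2 (EXEC): [MAIN] PC=1: INC 1 -> ACC=-4
Event 3 (EXEC): [MAIN] PC=2: NOP
Event 4 (EXEC): [MAIN] PC=3: INC 4 -> ACC=0
Event 5 (INT 1): INT 1 arrives: push (MAIN, PC=4), enter IRQ1 at PC=0 (depth now 1)
Event 6 (INT 0): INT 0 arrives: push (IRQ1, PC=0), enter IRQ0 at PC=0 (depth now 2)
Event 7 (EXEC): [IRQ0] PC=0: DEC 2 -> ACC=-2
Event 8 (EXEC): [IRQ0] PC=1: INC 4 -> ACC=2
Event 9 (EXEC): [IRQ0] PC=2: IRET -> resume IRQ1 at PC=0 (depth now 1)
Event 10 (EXEC): [IRQ1] PC=0: DEC 3 -> ACC=-1
Event 11 (EXEC): [IRQ1] PC=1: DEC 3 -> ACC=-4
Event 12 (EXEC): [IRQ1] PC=2: IRET -> resume MAIN at PC=4 (depth now 0)
Event 13 (EXEC): [MAIN] PC=4: INC 2 -> ACC=-2
Event 14 (EXEC): [MAIN] PC=5: HALT

Answer: -2 MAIN 0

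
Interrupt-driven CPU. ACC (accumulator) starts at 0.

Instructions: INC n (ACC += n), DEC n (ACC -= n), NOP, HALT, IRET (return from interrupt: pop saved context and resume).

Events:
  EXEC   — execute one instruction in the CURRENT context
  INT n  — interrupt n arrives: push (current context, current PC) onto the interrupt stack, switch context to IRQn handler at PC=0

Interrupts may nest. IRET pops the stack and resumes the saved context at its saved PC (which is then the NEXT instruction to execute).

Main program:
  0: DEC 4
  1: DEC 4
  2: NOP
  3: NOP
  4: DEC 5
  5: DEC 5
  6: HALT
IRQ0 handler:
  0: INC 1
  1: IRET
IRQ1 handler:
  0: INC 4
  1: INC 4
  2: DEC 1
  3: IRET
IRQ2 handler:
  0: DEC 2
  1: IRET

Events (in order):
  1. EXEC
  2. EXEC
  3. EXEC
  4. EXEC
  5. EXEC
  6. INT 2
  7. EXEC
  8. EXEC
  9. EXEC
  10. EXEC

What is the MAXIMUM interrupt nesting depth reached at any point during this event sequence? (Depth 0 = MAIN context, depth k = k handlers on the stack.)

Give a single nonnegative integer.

Event 1 (EXEC): [MAIN] PC=0: DEC 4 -> ACC=-4 [depth=0]
Event 2 (EXEC): [MAIN] PC=1: DEC 4 -> ACC=-8 [depth=0]
Event 3 (EXEC): [MAIN] PC=2: NOP [depth=0]
Event 4 (EXEC): [MAIN] PC=3: NOP [depth=0]
Event 5 (EXEC): [MAIN] PC=4: DEC 5 -> ACC=-13 [depth=0]
Event 6 (INT 2): INT 2 arrives: push (MAIN, PC=5), enter IRQ2 at PC=0 (depth now 1) [depth=1]
Event 7 (EXEC): [IRQ2] PC=0: DEC 2 -> ACC=-15 [depth=1]
Event 8 (EXEC): [IRQ2] PC=1: IRET -> resume MAIN at PC=5 (depth now 0) [depth=0]
Event 9 (EXEC): [MAIN] PC=5: DEC 5 -> ACC=-20 [depth=0]
Event 10 (EXEC): [MAIN] PC=6: HALT [depth=0]
Max depth observed: 1

Answer: 1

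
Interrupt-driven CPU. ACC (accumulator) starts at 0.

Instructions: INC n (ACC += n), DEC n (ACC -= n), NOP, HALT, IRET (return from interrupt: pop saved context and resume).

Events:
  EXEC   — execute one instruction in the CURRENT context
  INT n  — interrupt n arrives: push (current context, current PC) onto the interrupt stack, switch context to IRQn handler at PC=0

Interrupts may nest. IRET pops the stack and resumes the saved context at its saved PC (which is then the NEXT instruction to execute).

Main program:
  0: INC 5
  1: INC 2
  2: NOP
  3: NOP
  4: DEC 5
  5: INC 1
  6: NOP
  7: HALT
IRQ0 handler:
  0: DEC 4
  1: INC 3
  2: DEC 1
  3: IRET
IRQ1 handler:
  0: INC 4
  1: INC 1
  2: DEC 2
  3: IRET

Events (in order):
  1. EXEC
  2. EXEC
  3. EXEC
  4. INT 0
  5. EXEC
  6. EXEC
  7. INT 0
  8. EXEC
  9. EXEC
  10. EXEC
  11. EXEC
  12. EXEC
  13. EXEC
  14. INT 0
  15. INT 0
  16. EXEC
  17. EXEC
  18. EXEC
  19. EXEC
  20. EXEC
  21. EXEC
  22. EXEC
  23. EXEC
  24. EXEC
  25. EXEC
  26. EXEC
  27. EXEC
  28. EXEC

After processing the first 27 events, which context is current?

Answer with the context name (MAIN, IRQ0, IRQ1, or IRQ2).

Answer: MAIN

Derivation:
Event 1 (EXEC): [MAIN] PC=0: INC 5 -> ACC=5
Event 2 (EXEC): [MAIN] PC=1: INC 2 -> ACC=7
Event 3 (EXEC): [MAIN] PC=2: NOP
Event 4 (INT 0): INT 0 arrives: push (MAIN, PC=3), enter IRQ0 at PC=0 (depth now 1)
Event 5 (EXEC): [IRQ0] PC=0: DEC 4 -> ACC=3
Event 6 (EXEC): [IRQ0] PC=1: INC 3 -> ACC=6
Event 7 (INT 0): INT 0 arrives: push (IRQ0, PC=2), enter IRQ0 at PC=0 (depth now 2)
Event 8 (EXEC): [IRQ0] PC=0: DEC 4 -> ACC=2
Event 9 (EXEC): [IRQ0] PC=1: INC 3 -> ACC=5
Event 10 (EXEC): [IRQ0] PC=2: DEC 1 -> ACC=4
Event 11 (EXEC): [IRQ0] PC=3: IRET -> resume IRQ0 at PC=2 (depth now 1)
Event 12 (EXEC): [IRQ0] PC=2: DEC 1 -> ACC=3
Event 13 (EXEC): [IRQ0] PC=3: IRET -> resume MAIN at PC=3 (depth now 0)
Event 14 (INT 0): INT 0 arrives: push (MAIN, PC=3), enter IRQ0 at PC=0 (depth now 1)
Event 15 (INT 0): INT 0 arrives: push (IRQ0, PC=0), enter IRQ0 at PC=0 (depth now 2)
Event 16 (EXEC): [IRQ0] PC=0: DEC 4 -> ACC=-1
Event 17 (EXEC): [IRQ0] PC=1: INC 3 -> ACC=2
Event 18 (EXEC): [IRQ0] PC=2: DEC 1 -> ACC=1
Event 19 (EXEC): [IRQ0] PC=3: IRET -> resume IRQ0 at PC=0 (depth now 1)
Event 20 (EXEC): [IRQ0] PC=0: DEC 4 -> ACC=-3
Event 21 (EXEC): [IRQ0] PC=1: INC 3 -> ACC=0
Event 22 (EXEC): [IRQ0] PC=2: DEC 1 -> ACC=-1
Event 23 (EXEC): [IRQ0] PC=3: IRET -> resume MAIN at PC=3 (depth now 0)
Event 24 (EXEC): [MAIN] PC=3: NOP
Event 25 (EXEC): [MAIN] PC=4: DEC 5 -> ACC=-6
Event 26 (EXEC): [MAIN] PC=5: INC 1 -> ACC=-5
Event 27 (EXEC): [MAIN] PC=6: NOP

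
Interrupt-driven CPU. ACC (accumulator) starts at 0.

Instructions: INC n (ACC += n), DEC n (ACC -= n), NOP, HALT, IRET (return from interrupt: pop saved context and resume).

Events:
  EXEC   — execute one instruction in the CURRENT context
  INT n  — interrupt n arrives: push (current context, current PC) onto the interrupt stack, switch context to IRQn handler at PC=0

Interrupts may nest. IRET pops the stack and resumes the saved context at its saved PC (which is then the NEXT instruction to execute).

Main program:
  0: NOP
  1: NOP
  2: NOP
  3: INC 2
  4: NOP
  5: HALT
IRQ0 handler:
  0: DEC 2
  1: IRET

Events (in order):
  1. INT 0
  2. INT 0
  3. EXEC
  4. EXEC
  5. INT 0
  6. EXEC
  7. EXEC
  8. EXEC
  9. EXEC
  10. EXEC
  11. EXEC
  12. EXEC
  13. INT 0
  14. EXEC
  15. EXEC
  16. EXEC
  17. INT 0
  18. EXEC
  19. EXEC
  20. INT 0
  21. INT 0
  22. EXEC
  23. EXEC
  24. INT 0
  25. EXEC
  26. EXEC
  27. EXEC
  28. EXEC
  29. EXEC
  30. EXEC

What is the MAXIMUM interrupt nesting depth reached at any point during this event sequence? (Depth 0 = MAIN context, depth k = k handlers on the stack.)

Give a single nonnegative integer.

Answer: 2

Derivation:
Event 1 (INT 0): INT 0 arrives: push (MAIN, PC=0), enter IRQ0 at PC=0 (depth now 1) [depth=1]
Event 2 (INT 0): INT 0 arrives: push (IRQ0, PC=0), enter IRQ0 at PC=0 (depth now 2) [depth=2]
Event 3 (EXEC): [IRQ0] PC=0: DEC 2 -> ACC=-2 [depth=2]
Event 4 (EXEC): [IRQ0] PC=1: IRET -> resume IRQ0 at PC=0 (depth now 1) [depth=1]
Event 5 (INT 0): INT 0 arrives: push (IRQ0, PC=0), enter IRQ0 at PC=0 (depth now 2) [depth=2]
Event 6 (EXEC): [IRQ0] PC=0: DEC 2 -> ACC=-4 [depth=2]
Event 7 (EXEC): [IRQ0] PC=1: IRET -> resume IRQ0 at PC=0 (depth now 1) [depth=1]
Event 8 (EXEC): [IRQ0] PC=0: DEC 2 -> ACC=-6 [depth=1]
Event 9 (EXEC): [IRQ0] PC=1: IRET -> resume MAIN at PC=0 (depth now 0) [depth=0]
Event 10 (EXEC): [MAIN] PC=0: NOP [depth=0]
Event 11 (EXEC): [MAIN] PC=1: NOP [depth=0]
Event 12 (EXEC): [MAIN] PC=2: NOP [depth=0]
Event 13 (INT 0): INT 0 arrives: push (MAIN, PC=3), enter IRQ0 at PC=0 (depth now 1) [depth=1]
Event 14 (EXEC): [IRQ0] PC=0: DEC 2 -> ACC=-8 [depth=1]
Event 15 (EXEC): [IRQ0] PC=1: IRET -> resume MAIN at PC=3 (depth now 0) [depth=0]
Event 16 (EXEC): [MAIN] PC=3: INC 2 -> ACC=-6 [depth=0]
Event 17 (INT 0): INT 0 arrives: push (MAIN, PC=4), enter IRQ0 at PC=0 (depth now 1) [depth=1]
Event 18 (EXEC): [IRQ0] PC=0: DEC 2 -> ACC=-8 [depth=1]
Event 19 (EXEC): [IRQ0] PC=1: IRET -> resume MAIN at PC=4 (depth now 0) [depth=0]
Event 20 (INT 0): INT 0 arrives: push (MAIN, PC=4), enter IRQ0 at PC=0 (depth now 1) [depth=1]
Event 21 (INT 0): INT 0 arrives: push (IRQ0, PC=0), enter IRQ0 at PC=0 (depth now 2) [depth=2]
Event 22 (EXEC): [IRQ0] PC=0: DEC 2 -> ACC=-10 [depth=2]
Event 23 (EXEC): [IRQ0] PC=1: IRET -> resume IRQ0 at PC=0 (depth now 1) [depth=1]
Event 24 (INT 0): INT 0 arrives: push (IRQ0, PC=0), enter IRQ0 at PC=0 (depth now 2) [depth=2]
Event 25 (EXEC): [IRQ0] PC=0: DEC 2 -> ACC=-12 [depth=2]
Event 26 (EXEC): [IRQ0] PC=1: IRET -> resume IRQ0 at PC=0 (depth now 1) [depth=1]
Event 27 (EXEC): [IRQ0] PC=0: DEC 2 -> ACC=-14 [depth=1]
Event 28 (EXEC): [IRQ0] PC=1: IRET -> resume MAIN at PC=4 (depth now 0) [depth=0]
Event 29 (EXEC): [MAIN] PC=4: NOP [depth=0]
Event 30 (EXEC): [MAIN] PC=5: HALT [depth=0]
Max depth observed: 2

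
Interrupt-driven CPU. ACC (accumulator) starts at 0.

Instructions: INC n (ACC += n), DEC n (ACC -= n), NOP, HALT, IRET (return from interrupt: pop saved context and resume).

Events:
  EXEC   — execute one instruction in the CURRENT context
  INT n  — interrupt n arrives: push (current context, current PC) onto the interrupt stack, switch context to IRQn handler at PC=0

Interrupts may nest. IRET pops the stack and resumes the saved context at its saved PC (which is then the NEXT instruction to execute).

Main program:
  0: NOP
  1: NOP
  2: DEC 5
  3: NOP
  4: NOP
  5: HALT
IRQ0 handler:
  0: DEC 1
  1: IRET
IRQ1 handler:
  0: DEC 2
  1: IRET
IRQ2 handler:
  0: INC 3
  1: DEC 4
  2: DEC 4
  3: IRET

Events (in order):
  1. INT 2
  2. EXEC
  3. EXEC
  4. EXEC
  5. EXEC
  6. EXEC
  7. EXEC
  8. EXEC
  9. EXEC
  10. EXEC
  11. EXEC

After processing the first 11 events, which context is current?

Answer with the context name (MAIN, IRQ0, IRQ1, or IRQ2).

Event 1 (INT 2): INT 2 arrives: push (MAIN, PC=0), enter IRQ2 at PC=0 (depth now 1)
Event 2 (EXEC): [IRQ2] PC=0: INC 3 -> ACC=3
Event 3 (EXEC): [IRQ2] PC=1: DEC 4 -> ACC=-1
Event 4 (EXEC): [IRQ2] PC=2: DEC 4 -> ACC=-5
Event 5 (EXEC): [IRQ2] PC=3: IRET -> resume MAIN at PC=0 (depth now 0)
Event 6 (EXEC): [MAIN] PC=0: NOP
Event 7 (EXEC): [MAIN] PC=1: NOP
Event 8 (EXEC): [MAIN] PC=2: DEC 5 -> ACC=-10
Event 9 (EXEC): [MAIN] PC=3: NOP
Event 10 (EXEC): [MAIN] PC=4: NOP
Event 11 (EXEC): [MAIN] PC=5: HALT

Answer: MAIN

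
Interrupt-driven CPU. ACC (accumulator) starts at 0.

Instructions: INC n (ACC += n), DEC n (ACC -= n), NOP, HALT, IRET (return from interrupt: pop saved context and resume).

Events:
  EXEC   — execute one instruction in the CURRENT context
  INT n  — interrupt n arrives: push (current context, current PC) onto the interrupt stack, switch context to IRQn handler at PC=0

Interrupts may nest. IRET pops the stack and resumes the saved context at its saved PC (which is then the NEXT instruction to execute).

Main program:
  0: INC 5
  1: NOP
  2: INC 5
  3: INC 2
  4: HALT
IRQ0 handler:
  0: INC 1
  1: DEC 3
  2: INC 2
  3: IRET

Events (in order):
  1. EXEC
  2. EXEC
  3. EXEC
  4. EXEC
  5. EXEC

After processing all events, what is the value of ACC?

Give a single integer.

Answer: 12

Derivation:
Event 1 (EXEC): [MAIN] PC=0: INC 5 -> ACC=5
Event 2 (EXEC): [MAIN] PC=1: NOP
Event 3 (EXEC): [MAIN] PC=2: INC 5 -> ACC=10
Event 4 (EXEC): [MAIN] PC=3: INC 2 -> ACC=12
Event 5 (EXEC): [MAIN] PC=4: HALT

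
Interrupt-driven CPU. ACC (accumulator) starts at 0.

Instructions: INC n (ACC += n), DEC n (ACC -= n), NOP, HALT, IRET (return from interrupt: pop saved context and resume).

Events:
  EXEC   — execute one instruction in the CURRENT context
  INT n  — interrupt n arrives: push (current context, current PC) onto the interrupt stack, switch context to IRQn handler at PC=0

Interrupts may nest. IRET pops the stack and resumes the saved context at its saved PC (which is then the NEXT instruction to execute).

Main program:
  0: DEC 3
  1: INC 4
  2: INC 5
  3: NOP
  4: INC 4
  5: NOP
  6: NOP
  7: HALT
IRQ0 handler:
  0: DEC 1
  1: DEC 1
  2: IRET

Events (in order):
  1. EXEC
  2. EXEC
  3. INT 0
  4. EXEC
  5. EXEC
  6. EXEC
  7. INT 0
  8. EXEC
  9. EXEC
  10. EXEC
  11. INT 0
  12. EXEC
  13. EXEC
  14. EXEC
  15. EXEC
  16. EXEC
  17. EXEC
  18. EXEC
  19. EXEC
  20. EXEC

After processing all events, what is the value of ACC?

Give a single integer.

Answer: 4

Derivation:
Event 1 (EXEC): [MAIN] PC=0: DEC 3 -> ACC=-3
Event 2 (EXEC): [MAIN] PC=1: INC 4 -> ACC=1
Event 3 (INT 0): INT 0 arrives: push (MAIN, PC=2), enter IRQ0 at PC=0 (depth now 1)
Event 4 (EXEC): [IRQ0] PC=0: DEC 1 -> ACC=0
Event 5 (EXEC): [IRQ0] PC=1: DEC 1 -> ACC=-1
Event 6 (EXEC): [IRQ0] PC=2: IRET -> resume MAIN at PC=2 (depth now 0)
Event 7 (INT 0): INT 0 arrives: push (MAIN, PC=2), enter IRQ0 at PC=0 (depth now 1)
Event 8 (EXEC): [IRQ0] PC=0: DEC 1 -> ACC=-2
Event 9 (EXEC): [IRQ0] PC=1: DEC 1 -> ACC=-3
Event 10 (EXEC): [IRQ0] PC=2: IRET -> resume MAIN at PC=2 (depth now 0)
Event 11 (INT 0): INT 0 arrives: push (MAIN, PC=2), enter IRQ0 at PC=0 (depth now 1)
Event 12 (EXEC): [IRQ0] PC=0: DEC 1 -> ACC=-4
Event 13 (EXEC): [IRQ0] PC=1: DEC 1 -> ACC=-5
Event 14 (EXEC): [IRQ0] PC=2: IRET -> resume MAIN at PC=2 (depth now 0)
Event 15 (EXEC): [MAIN] PC=2: INC 5 -> ACC=0
Event 16 (EXEC): [MAIN] PC=3: NOP
Event 17 (EXEC): [MAIN] PC=4: INC 4 -> ACC=4
Event 18 (EXEC): [MAIN] PC=5: NOP
Event 19 (EXEC): [MAIN] PC=6: NOP
Event 20 (EXEC): [MAIN] PC=7: HALT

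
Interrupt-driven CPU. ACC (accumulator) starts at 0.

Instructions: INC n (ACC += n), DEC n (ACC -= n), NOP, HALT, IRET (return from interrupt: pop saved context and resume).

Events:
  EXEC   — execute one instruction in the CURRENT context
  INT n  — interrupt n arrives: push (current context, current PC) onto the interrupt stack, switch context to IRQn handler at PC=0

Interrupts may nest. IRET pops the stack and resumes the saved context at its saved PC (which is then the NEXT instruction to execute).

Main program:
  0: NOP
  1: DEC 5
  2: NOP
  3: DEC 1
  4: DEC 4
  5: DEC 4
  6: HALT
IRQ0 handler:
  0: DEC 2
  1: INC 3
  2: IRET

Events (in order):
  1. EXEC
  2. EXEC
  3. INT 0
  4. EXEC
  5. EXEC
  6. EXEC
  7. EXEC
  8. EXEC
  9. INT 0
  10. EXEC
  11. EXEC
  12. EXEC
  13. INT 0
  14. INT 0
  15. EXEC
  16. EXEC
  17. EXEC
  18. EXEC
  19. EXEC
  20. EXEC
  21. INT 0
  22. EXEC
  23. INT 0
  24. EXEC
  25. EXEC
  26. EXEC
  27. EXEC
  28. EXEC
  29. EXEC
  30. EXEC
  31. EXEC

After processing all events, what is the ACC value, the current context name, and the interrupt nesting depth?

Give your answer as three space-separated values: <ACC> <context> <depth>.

Event 1 (EXEC): [MAIN] PC=0: NOP
Event 2 (EXEC): [MAIN] PC=1: DEC 5 -> ACC=-5
Event 3 (INT 0): INT 0 arrives: push (MAIN, PC=2), enter IRQ0 at PC=0 (depth now 1)
Event 4 (EXEC): [IRQ0] PC=0: DEC 2 -> ACC=-7
Event 5 (EXEC): [IRQ0] PC=1: INC 3 -> ACC=-4
Event 6 (EXEC): [IRQ0] PC=2: IRET -> resume MAIN at PC=2 (depth now 0)
Event 7 (EXEC): [MAIN] PC=2: NOP
Event 8 (EXEC): [MAIN] PC=3: DEC 1 -> ACC=-5
Event 9 (INT 0): INT 0 arrives: push (MAIN, PC=4), enter IRQ0 at PC=0 (depth now 1)
Event 10 (EXEC): [IRQ0] PC=0: DEC 2 -> ACC=-7
Event 11 (EXEC): [IRQ0] PC=1: INC 3 -> ACC=-4
Event 12 (EXEC): [IRQ0] PC=2: IRET -> resume MAIN at PC=4 (depth now 0)
Event 13 (INT 0): INT 0 arrives: push (MAIN, PC=4), enter IRQ0 at PC=0 (depth now 1)
Event 14 (INT 0): INT 0 arrives: push (IRQ0, PC=0), enter IRQ0 at PC=0 (depth now 2)
Event 15 (EXEC): [IRQ0] PC=0: DEC 2 -> ACC=-6
Event 16 (EXEC): [IRQ0] PC=1: INC 3 -> ACC=-3
Event 17 (EXEC): [IRQ0] PC=2: IRET -> resume IRQ0 at PC=0 (depth now 1)
Event 18 (EXEC): [IRQ0] PC=0: DEC 2 -> ACC=-5
Event 19 (EXEC): [IRQ0] PC=1: INC 3 -> ACC=-2
Event 20 (EXEC): [IRQ0] PC=2: IRET -> resume MAIN at PC=4 (depth now 0)
Event 21 (INT 0): INT 0 arrives: push (MAIN, PC=4), enter IRQ0 at PC=0 (depth now 1)
Event 22 (EXEC): [IRQ0] PC=0: DEC 2 -> ACC=-4
Event 23 (INT 0): INT 0 arrives: push (IRQ0, PC=1), enter IRQ0 at PC=0 (depth now 2)
Event 24 (EXEC): [IRQ0] PC=0: DEC 2 -> ACC=-6
Event 25 (EXEC): [IRQ0] PC=1: INC 3 -> ACC=-3
Event 26 (EXEC): [IRQ0] PC=2: IRET -> resume IRQ0 at PC=1 (depth now 1)
Event 27 (EXEC): [IRQ0] PC=1: INC 3 -> ACC=0
Event 28 (EXEC): [IRQ0] PC=2: IRET -> resume MAIN at PC=4 (depth now 0)
Event 29 (EXEC): [MAIN] PC=4: DEC 4 -> ACC=-4
Event 30 (EXEC): [MAIN] PC=5: DEC 4 -> ACC=-8
Event 31 (EXEC): [MAIN] PC=6: HALT

Answer: -8 MAIN 0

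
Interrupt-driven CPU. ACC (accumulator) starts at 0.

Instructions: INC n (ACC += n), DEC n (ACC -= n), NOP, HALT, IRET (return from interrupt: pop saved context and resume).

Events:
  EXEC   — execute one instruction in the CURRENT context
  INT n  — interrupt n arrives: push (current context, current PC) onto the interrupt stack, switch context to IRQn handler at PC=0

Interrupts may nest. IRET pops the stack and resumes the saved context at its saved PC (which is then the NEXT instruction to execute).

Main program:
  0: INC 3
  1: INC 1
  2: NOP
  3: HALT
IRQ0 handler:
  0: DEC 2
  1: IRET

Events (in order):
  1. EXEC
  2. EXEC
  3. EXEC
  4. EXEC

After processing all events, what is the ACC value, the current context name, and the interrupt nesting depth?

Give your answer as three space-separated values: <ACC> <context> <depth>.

Answer: 4 MAIN 0

Derivation:
Event 1 (EXEC): [MAIN] PC=0: INC 3 -> ACC=3
Event 2 (EXEC): [MAIN] PC=1: INC 1 -> ACC=4
Event 3 (EXEC): [MAIN] PC=2: NOP
Event 4 (EXEC): [MAIN] PC=3: HALT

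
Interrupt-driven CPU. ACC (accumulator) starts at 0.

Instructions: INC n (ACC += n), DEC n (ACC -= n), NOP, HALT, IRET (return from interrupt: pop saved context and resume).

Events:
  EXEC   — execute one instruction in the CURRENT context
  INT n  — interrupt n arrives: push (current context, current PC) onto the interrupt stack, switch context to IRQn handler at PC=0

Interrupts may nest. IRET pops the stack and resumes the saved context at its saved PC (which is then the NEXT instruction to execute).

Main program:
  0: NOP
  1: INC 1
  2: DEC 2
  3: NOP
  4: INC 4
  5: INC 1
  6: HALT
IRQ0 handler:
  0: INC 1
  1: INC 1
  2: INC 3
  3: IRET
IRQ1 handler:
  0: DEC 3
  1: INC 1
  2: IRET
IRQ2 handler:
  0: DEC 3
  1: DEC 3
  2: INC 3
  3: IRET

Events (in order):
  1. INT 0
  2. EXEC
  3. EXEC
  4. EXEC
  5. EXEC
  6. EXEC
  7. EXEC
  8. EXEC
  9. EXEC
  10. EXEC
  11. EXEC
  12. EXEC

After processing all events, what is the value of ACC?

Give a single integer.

Answer: 9

Derivation:
Event 1 (INT 0): INT 0 arrives: push (MAIN, PC=0), enter IRQ0 at PC=0 (depth now 1)
Event 2 (EXEC): [IRQ0] PC=0: INC 1 -> ACC=1
Event 3 (EXEC): [IRQ0] PC=1: INC 1 -> ACC=2
Event 4 (EXEC): [IRQ0] PC=2: INC 3 -> ACC=5
Event 5 (EXEC): [IRQ0] PC=3: IRET -> resume MAIN at PC=0 (depth now 0)
Event 6 (EXEC): [MAIN] PC=0: NOP
Event 7 (EXEC): [MAIN] PC=1: INC 1 -> ACC=6
Event 8 (EXEC): [MAIN] PC=2: DEC 2 -> ACC=4
Event 9 (EXEC): [MAIN] PC=3: NOP
Event 10 (EXEC): [MAIN] PC=4: INC 4 -> ACC=8
Event 11 (EXEC): [MAIN] PC=5: INC 1 -> ACC=9
Event 12 (EXEC): [MAIN] PC=6: HALT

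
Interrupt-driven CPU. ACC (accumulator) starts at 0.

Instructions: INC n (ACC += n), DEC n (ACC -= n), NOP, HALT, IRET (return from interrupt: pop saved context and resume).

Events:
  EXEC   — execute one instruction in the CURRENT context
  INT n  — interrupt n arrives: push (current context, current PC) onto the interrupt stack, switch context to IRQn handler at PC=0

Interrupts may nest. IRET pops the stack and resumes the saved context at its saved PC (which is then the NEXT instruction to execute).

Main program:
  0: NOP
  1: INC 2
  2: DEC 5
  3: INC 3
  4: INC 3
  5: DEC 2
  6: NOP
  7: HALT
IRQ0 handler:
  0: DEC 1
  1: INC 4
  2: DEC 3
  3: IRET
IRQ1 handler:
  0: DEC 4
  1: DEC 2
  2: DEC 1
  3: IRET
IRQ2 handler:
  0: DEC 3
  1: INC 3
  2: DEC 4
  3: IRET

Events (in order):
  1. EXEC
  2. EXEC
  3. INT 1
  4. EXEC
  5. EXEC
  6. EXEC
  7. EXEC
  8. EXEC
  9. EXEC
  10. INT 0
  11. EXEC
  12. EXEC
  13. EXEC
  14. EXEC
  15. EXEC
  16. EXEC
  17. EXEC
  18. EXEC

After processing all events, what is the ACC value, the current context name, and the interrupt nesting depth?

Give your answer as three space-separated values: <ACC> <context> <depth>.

Event 1 (EXEC): [MAIN] PC=0: NOP
Event 2 (EXEC): [MAIN] PC=1: INC 2 -> ACC=2
Event 3 (INT 1): INT 1 arrives: push (MAIN, PC=2), enter IRQ1 at PC=0 (depth now 1)
Event 4 (EXEC): [IRQ1] PC=0: DEC 4 -> ACC=-2
Event 5 (EXEC): [IRQ1] PC=1: DEC 2 -> ACC=-4
Event 6 (EXEC): [IRQ1] PC=2: DEC 1 -> ACC=-5
Event 7 (EXEC): [IRQ1] PC=3: IRET -> resume MAIN at PC=2 (depth now 0)
Event 8 (EXEC): [MAIN] PC=2: DEC 5 -> ACC=-10
Event 9 (EXEC): [MAIN] PC=3: INC 3 -> ACC=-7
Event 10 (INT 0): INT 0 arrives: push (MAIN, PC=4), enter IRQ0 at PC=0 (depth now 1)
Event 11 (EXEC): [IRQ0] PC=0: DEC 1 -> ACC=-8
Event 12 (EXEC): [IRQ0] PC=1: INC 4 -> ACC=-4
Event 13 (EXEC): [IRQ0] PC=2: DEC 3 -> ACC=-7
Event 14 (EXEC): [IRQ0] PC=3: IRET -> resume MAIN at PC=4 (depth now 0)
Event 15 (EXEC): [MAIN] PC=4: INC 3 -> ACC=-4
Event 16 (EXEC): [MAIN] PC=5: DEC 2 -> ACC=-6
Event 17 (EXEC): [MAIN] PC=6: NOP
Event 18 (EXEC): [MAIN] PC=7: HALT

Answer: -6 MAIN 0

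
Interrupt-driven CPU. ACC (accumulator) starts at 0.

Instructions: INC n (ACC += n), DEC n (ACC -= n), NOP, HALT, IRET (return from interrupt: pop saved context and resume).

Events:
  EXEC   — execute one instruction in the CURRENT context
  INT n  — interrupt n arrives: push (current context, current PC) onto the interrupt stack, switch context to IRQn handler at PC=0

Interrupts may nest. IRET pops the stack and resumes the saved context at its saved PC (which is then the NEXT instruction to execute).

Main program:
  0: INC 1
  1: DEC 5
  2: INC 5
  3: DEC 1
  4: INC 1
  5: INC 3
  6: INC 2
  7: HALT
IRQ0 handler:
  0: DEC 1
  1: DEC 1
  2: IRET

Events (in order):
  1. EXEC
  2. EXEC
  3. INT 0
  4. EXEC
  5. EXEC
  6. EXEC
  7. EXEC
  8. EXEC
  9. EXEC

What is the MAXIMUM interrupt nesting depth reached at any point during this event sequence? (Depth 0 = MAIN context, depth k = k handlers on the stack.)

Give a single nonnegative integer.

Event 1 (EXEC): [MAIN] PC=0: INC 1 -> ACC=1 [depth=0]
Event 2 (EXEC): [MAIN] PC=1: DEC 5 -> ACC=-4 [depth=0]
Event 3 (INT 0): INT 0 arrives: push (MAIN, PC=2), enter IRQ0 at PC=0 (depth now 1) [depth=1]
Event 4 (EXEC): [IRQ0] PC=0: DEC 1 -> ACC=-5 [depth=1]
Event 5 (EXEC): [IRQ0] PC=1: DEC 1 -> ACC=-6 [depth=1]
Event 6 (EXEC): [IRQ0] PC=2: IRET -> resume MAIN at PC=2 (depth now 0) [depth=0]
Event 7 (EXEC): [MAIN] PC=2: INC 5 -> ACC=-1 [depth=0]
Event 8 (EXEC): [MAIN] PC=3: DEC 1 -> ACC=-2 [depth=0]
Event 9 (EXEC): [MAIN] PC=4: INC 1 -> ACC=-1 [depth=0]
Max depth observed: 1

Answer: 1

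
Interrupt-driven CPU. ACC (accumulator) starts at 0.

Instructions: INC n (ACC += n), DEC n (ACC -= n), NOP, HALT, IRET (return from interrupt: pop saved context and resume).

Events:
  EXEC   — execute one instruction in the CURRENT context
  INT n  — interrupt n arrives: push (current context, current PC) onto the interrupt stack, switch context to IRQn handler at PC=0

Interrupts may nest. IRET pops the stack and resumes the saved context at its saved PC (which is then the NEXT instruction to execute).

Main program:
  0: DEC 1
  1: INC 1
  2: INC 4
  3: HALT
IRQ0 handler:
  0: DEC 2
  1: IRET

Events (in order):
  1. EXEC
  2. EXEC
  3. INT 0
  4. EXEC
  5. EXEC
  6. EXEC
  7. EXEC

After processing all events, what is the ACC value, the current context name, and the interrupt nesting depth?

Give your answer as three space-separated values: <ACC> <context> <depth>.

Answer: 2 MAIN 0

Derivation:
Event 1 (EXEC): [MAIN] PC=0: DEC 1 -> ACC=-1
Event 2 (EXEC): [MAIN] PC=1: INC 1 -> ACC=0
Event 3 (INT 0): INT 0 arrives: push (MAIN, PC=2), enter IRQ0 at PC=0 (depth now 1)
Event 4 (EXEC): [IRQ0] PC=0: DEC 2 -> ACC=-2
Event 5 (EXEC): [IRQ0] PC=1: IRET -> resume MAIN at PC=2 (depth now 0)
Event 6 (EXEC): [MAIN] PC=2: INC 4 -> ACC=2
Event 7 (EXEC): [MAIN] PC=3: HALT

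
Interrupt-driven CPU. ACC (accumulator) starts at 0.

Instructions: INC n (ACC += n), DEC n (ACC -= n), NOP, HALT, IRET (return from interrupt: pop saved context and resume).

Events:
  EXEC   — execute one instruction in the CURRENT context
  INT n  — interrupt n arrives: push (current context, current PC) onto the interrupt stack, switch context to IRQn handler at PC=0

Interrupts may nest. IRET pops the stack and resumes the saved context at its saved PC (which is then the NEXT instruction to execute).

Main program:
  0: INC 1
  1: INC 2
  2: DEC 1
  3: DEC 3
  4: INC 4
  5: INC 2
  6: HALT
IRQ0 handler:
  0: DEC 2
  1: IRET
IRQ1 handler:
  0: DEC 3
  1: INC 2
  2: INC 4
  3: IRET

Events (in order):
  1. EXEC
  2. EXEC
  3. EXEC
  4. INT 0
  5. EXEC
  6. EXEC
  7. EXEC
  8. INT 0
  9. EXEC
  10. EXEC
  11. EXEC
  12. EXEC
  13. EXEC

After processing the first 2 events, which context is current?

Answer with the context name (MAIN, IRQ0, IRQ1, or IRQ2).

Event 1 (EXEC): [MAIN] PC=0: INC 1 -> ACC=1
Event 2 (EXEC): [MAIN] PC=1: INC 2 -> ACC=3

Answer: MAIN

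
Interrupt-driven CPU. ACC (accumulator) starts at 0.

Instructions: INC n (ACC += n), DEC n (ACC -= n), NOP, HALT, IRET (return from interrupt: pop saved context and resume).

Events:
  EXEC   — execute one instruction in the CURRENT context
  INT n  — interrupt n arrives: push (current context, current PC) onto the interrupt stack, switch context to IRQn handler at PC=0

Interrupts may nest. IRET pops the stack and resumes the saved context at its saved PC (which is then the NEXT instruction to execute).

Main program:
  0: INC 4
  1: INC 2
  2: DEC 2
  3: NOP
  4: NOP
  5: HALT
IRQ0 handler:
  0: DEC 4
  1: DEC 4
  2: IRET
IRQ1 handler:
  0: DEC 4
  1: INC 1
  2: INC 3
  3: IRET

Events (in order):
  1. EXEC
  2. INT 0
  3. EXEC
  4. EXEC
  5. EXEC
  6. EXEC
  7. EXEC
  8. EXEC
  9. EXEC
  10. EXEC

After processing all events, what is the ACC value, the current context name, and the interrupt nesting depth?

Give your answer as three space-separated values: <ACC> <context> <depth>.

Event 1 (EXEC): [MAIN] PC=0: INC 4 -> ACC=4
Event 2 (INT 0): INT 0 arrives: push (MAIN, PC=1), enter IRQ0 at PC=0 (depth now 1)
Event 3 (EXEC): [IRQ0] PC=0: DEC 4 -> ACC=0
Event 4 (EXEC): [IRQ0] PC=1: DEC 4 -> ACC=-4
Event 5 (EXEC): [IRQ0] PC=2: IRET -> resume MAIN at PC=1 (depth now 0)
Event 6 (EXEC): [MAIN] PC=1: INC 2 -> ACC=-2
Event 7 (EXEC): [MAIN] PC=2: DEC 2 -> ACC=-4
Event 8 (EXEC): [MAIN] PC=3: NOP
Event 9 (EXEC): [MAIN] PC=4: NOP
Event 10 (EXEC): [MAIN] PC=5: HALT

Answer: -4 MAIN 0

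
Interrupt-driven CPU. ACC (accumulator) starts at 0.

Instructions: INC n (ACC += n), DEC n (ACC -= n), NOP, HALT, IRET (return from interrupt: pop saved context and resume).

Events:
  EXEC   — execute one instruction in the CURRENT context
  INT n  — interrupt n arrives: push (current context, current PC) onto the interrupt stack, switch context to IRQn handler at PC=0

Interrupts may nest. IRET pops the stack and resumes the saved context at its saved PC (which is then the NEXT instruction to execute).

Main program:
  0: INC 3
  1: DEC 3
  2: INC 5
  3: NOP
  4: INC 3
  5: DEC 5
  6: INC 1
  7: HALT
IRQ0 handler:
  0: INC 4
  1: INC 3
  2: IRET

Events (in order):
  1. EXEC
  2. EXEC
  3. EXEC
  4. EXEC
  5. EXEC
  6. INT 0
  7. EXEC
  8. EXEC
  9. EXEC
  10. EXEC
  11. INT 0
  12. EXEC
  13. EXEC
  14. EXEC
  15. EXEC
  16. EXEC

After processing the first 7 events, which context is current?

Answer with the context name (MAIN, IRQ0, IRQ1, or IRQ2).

Answer: IRQ0

Derivation:
Event 1 (EXEC): [MAIN] PC=0: INC 3 -> ACC=3
Event 2 (EXEC): [MAIN] PC=1: DEC 3 -> ACC=0
Event 3 (EXEC): [MAIN] PC=2: INC 5 -> ACC=5
Event 4 (EXEC): [MAIN] PC=3: NOP
Event 5 (EXEC): [MAIN] PC=4: INC 3 -> ACC=8
Event 6 (INT 0): INT 0 arrives: push (MAIN, PC=5), enter IRQ0 at PC=0 (depth now 1)
Event 7 (EXEC): [IRQ0] PC=0: INC 4 -> ACC=12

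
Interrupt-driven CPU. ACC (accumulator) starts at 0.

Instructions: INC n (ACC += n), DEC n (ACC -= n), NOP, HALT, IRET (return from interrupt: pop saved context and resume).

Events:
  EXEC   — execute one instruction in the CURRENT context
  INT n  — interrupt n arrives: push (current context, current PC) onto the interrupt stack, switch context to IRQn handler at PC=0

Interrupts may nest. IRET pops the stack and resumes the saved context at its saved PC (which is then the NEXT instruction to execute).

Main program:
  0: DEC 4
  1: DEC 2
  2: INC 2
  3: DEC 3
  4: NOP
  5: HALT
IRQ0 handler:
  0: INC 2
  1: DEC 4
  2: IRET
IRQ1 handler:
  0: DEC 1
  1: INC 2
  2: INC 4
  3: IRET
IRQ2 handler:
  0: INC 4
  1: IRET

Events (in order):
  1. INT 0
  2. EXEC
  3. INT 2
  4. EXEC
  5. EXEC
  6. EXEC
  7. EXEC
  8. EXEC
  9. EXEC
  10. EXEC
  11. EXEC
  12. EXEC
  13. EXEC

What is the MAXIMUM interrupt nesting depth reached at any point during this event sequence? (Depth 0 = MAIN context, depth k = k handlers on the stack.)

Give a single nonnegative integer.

Answer: 2

Derivation:
Event 1 (INT 0): INT 0 arrives: push (MAIN, PC=0), enter IRQ0 at PC=0 (depth now 1) [depth=1]
Event 2 (EXEC): [IRQ0] PC=0: INC 2 -> ACC=2 [depth=1]
Event 3 (INT 2): INT 2 arrives: push (IRQ0, PC=1), enter IRQ2 at PC=0 (depth now 2) [depth=2]
Event 4 (EXEC): [IRQ2] PC=0: INC 4 -> ACC=6 [depth=2]
Event 5 (EXEC): [IRQ2] PC=1: IRET -> resume IRQ0 at PC=1 (depth now 1) [depth=1]
Event 6 (EXEC): [IRQ0] PC=1: DEC 4 -> ACC=2 [depth=1]
Event 7 (EXEC): [IRQ0] PC=2: IRET -> resume MAIN at PC=0 (depth now 0) [depth=0]
Event 8 (EXEC): [MAIN] PC=0: DEC 4 -> ACC=-2 [depth=0]
Event 9 (EXEC): [MAIN] PC=1: DEC 2 -> ACC=-4 [depth=0]
Event 10 (EXEC): [MAIN] PC=2: INC 2 -> ACC=-2 [depth=0]
Event 11 (EXEC): [MAIN] PC=3: DEC 3 -> ACC=-5 [depth=0]
Event 12 (EXEC): [MAIN] PC=4: NOP [depth=0]
Event 13 (EXEC): [MAIN] PC=5: HALT [depth=0]
Max depth observed: 2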